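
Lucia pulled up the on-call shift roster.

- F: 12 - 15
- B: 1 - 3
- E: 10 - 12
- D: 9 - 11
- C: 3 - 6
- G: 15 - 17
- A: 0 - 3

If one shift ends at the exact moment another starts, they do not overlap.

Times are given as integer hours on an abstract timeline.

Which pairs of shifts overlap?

A & B, D & E

Sorted by start: A, B, C, D, E, F, G.
B starts before A ends → A and B overlap.
C starts exactly when A ends (back-to-back, no overlap), so nothing later overlaps A either.
C starts exactly when B ends (back-to-back, no overlap), so nothing later overlaps B either.
D starts after C ends, so nothing later overlaps C either.
E starts before D ends → D and E overlap.
F starts after D ends, so nothing later overlaps D either.
F starts exactly when E ends (back-to-back, no overlap), so nothing later overlaps E either.
G starts exactly when F ends (back-to-back, no overlap).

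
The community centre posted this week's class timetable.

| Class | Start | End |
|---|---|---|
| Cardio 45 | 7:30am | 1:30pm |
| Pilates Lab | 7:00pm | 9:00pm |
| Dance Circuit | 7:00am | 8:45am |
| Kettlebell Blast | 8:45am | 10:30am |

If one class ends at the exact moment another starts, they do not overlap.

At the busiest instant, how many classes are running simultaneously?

2

Sweep the timeline, counting +1 at each start and −1 at each end (ends before starts at a tie):
7:00am start Dance Circuit → 1
7:30am start Cardio 45 → 2
8:45am end Dance Circuit → 1
8:45am start Kettlebell Blast → 2
10:30am end Kettlebell Blast → 1
1:30pm end Cardio 45 → 0
7:00pm start Pilates Lab → 1
9:00pm end Pilates Lab → 0
Peak is 2, at 7:30am (Cardio 45, Dance Circuit).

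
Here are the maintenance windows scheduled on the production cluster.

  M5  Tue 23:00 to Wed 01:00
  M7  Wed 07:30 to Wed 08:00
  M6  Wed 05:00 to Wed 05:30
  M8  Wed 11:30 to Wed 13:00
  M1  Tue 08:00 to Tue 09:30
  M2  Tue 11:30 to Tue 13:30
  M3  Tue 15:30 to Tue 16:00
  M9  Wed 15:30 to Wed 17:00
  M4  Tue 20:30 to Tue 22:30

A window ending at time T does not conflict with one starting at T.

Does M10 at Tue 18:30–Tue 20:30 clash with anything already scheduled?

M1: ends Tue 09:30 at or before M10 starts Tue 18:30 → clear.
M2: ends Tue 13:30 at or before M10 starts Tue 18:30 → clear.
M3: ends Tue 16:00 at or before M10 starts Tue 18:30 → clear.
M4: starts Tue 20:30 at or after M10 ends Tue 20:30 → clear.
M5: starts Tue 23:00 at or after M10 ends Tue 20:30 → clear.
M6: starts Wed 05:00 at or after M10 ends Tue 20:30 → clear.
M7: starts Wed 07:30 at or after M10 ends Tue 20:30 → clear.
M8: starts Wed 11:30 at or after M10 ends Tue 20:30 → clear.
M9: starts Wed 15:30 at or after M10 ends Tue 20:30 → clear.

No — it doesn't clash with anything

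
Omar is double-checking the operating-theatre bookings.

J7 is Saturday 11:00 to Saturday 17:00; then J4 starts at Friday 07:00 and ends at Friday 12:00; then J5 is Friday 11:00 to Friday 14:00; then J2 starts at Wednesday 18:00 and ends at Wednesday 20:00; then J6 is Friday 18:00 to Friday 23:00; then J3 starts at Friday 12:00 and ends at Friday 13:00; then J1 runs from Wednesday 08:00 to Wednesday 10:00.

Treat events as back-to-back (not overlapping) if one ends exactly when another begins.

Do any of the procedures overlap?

Yes

Check each pair: they overlap iff neither finishes before the other starts.
Sorted by start: J1, J2, J4, J5, J3, J6, J7.
J2 starts after J1 ends; J1 is clear from here.
J4 starts after J2 ends; J2 is clear from here.
J5 starts before J4 ends → J4 and J5 overlap.
That's a conflict, so the schedule is not conflict-free.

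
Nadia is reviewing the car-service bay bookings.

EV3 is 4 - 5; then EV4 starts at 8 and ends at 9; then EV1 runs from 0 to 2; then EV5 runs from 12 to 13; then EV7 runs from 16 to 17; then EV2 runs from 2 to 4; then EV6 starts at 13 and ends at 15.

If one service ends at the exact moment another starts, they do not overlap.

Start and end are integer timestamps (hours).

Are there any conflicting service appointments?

Check each pair: they overlap iff neither finishes before the other starts.
Sorted by start: EV1, EV2, EV3, EV4, EV5, EV6, EV7.
EV2 starts exactly when EV1 ends (back-to-back, no overlap), so nothing later overlaps EV1 either.
EV3 starts exactly when EV2 ends (back-to-back, no overlap), so nothing later overlaps EV2 either.
EV4 starts after EV3 ends, so nothing later overlaps EV3 either.
EV5 starts after EV4 ends, so nothing later overlaps EV4 either.
EV6 starts exactly when EV5 ends (back-to-back, no overlap), so nothing later overlaps EV5 either.
EV7 starts after EV6 ends.
Every pair is clear; the schedule has no overlaps.

No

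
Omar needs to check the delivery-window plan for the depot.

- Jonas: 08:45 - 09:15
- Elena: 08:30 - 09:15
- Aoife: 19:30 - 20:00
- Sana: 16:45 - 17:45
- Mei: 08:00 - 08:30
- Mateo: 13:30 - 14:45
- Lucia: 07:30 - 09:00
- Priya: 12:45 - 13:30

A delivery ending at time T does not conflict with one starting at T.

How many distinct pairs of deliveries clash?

Sorted by start: Lucia, Mei, Elena, Jonas, Priya, Mateo, Sana, Aoife.
Mei starts before Lucia ends → Lucia and Mei overlap.
Elena starts before Lucia ends → Lucia and Elena overlap.
Jonas starts before Lucia ends → Lucia and Jonas overlap.
Priya starts after Lucia ends — done with Lucia.
Elena starts exactly when Mei ends (back-to-back, no overlap) — done with Mei.
Jonas starts before Elena ends → Elena and Jonas overlap.
Priya starts after Elena ends — done with Elena.
Priya starts after Jonas ends — done with Jonas.
Mateo starts exactly when Priya ends (back-to-back, no overlap) — done with Priya.
Sana starts after Mateo ends — done with Mateo.
Aoife starts after Sana ends.
Overlapping pairs: Elena & Jonas, Elena & Lucia, Jonas & Lucia, Lucia & Mei — 4 in total.

4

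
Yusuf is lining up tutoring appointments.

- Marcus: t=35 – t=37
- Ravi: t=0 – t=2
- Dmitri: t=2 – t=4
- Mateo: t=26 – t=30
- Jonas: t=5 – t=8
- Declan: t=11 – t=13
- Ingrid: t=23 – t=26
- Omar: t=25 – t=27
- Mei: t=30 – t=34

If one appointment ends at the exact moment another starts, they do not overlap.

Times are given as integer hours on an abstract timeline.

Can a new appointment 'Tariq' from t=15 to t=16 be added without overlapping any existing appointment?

Ravi: ends t=2 at or before Tariq starts t=15 → clear.
Dmitri: ends t=4 at or before Tariq starts t=15 → clear.
Jonas: ends t=8 at or before Tariq starts t=15 → clear.
Declan: ends t=13 at or before Tariq starts t=15 → clear.
Ingrid: starts t=23 at or after Tariq ends t=16 → clear.
Omar: starts t=25 at or after Tariq ends t=16 → clear.
Mateo: starts t=26 at or after Tariq ends t=16 → clear.
Mei: starts t=30 at or after Tariq ends t=16 → clear.
Marcus: starts t=35 at or after Tariq ends t=16 → clear.

Yes — the slot is free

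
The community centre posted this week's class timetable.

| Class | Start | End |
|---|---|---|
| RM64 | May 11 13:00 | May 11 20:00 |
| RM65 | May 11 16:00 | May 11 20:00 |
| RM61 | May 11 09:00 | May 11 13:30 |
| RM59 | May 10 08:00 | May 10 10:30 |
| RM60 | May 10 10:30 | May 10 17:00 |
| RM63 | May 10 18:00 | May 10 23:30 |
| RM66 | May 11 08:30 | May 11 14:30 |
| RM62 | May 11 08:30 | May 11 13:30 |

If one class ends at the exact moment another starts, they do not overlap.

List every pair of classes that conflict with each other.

Two intervals overlap when each starts before the other ends.
Sorted by start: RM59, RM60, RM63, RM62, RM66, RM61, RM64, RM65.
RM60 starts exactly when RM59 ends (back-to-back, no overlap), so nothing later overlaps RM59 either.
RM63 starts after RM60 ends, so nothing later overlaps RM60 either.
RM62 starts after RM63 ends, so nothing later overlaps RM63 either.
RM66 starts before RM62 ends → RM62 and RM66 overlap.
RM61 starts before RM62 ends → RM62 and RM61 overlap.
RM64 starts before RM62 ends → RM62 and RM64 overlap.
RM65 starts after RM62 ends.
RM61 starts before RM66 ends → RM66 and RM61 overlap.
RM64 starts before RM66 ends → RM66 and RM64 overlap.
RM65 starts after RM66 ends.
RM64 starts before RM61 ends → RM61 and RM64 overlap.
RM65 starts after RM61 ends.
RM65 starts before RM64 ends → RM64 and RM65 overlap.

RM61 & RM62, RM61 & RM64, RM61 & RM66, RM62 & RM64, RM62 & RM66, RM64 & RM65, RM64 & RM66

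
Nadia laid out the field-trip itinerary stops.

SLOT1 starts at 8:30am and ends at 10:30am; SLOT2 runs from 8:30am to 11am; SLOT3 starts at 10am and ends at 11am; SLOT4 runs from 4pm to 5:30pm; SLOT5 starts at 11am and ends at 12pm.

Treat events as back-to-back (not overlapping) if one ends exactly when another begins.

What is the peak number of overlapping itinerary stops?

Sweep the timeline, counting +1 at each start and −1 at each end (ends before starts at a tie):
8:30am start SLOT1 → 1
8:30am start SLOT2 → 2
10am start SLOT3 → 3
10:30am end SLOT1 → 2
11am end SLOT2 → 1
11am end SLOT3 → 0
11am start SLOT5 → 1
12pm end SLOT5 → 0
4pm start SLOT4 → 1
5:30pm end SLOT4 → 0
Peak is 3, at 10am (SLOT1, SLOT2, SLOT3).

3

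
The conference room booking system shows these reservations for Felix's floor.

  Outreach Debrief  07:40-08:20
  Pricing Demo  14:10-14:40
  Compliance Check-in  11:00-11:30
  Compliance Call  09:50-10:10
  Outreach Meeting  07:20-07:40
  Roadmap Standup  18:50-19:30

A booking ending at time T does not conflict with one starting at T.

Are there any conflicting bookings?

Sorted by start: Outreach Meeting, Outreach Debrief, Compliance Call, Compliance Check-in, Pricing Demo, Roadmap Standup.
Outreach Debrief starts exactly when Outreach Meeting ends (back-to-back, no overlap), so Outreach Meeting has no further overlaps.
Compliance Call starts after Outreach Debrief ends, so Outreach Debrief has no further overlaps.
Compliance Check-in starts after Compliance Call ends, so Compliance Call has no further overlaps.
Pricing Demo starts after Compliance Check-in ends, so Compliance Check-in has no further overlaps.
Roadmap Standup starts after Pricing Demo ends.
Every pair is clear; the schedule has no overlaps.

No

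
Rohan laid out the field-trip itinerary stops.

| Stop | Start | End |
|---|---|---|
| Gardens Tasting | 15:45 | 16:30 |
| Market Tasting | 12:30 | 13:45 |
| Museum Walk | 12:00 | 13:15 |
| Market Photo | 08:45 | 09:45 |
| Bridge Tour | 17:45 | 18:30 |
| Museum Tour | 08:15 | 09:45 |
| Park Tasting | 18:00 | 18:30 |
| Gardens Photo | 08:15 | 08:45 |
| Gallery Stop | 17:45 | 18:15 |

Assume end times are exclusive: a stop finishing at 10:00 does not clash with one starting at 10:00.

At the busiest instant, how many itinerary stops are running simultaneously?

3

Walk through starts and ends in time order (an end at T is processed before a start at T):
08:15 start Gardens Photo → 1
08:15 start Museum Tour → 2
08:45 end Gardens Photo → 1
08:45 start Market Photo → 2
09:45 end Market Photo → 1
09:45 end Museum Tour → 0
12:00 start Museum Walk → 1
12:30 start Market Tasting → 2
13:15 end Museum Walk → 1
13:45 end Market Tasting → 0
15:45 start Gardens Tasting → 1
16:30 end Gardens Tasting → 0
17:45 start Bridge Tour → 1
17:45 start Gallery Stop → 2
18:00 start Park Tasting → 3
18:15 end Gallery Stop → 2
18:30 end Bridge Tour → 1
18:30 end Park Tasting → 0
Peak is 3, at 18:00 (Bridge Tour, Gallery Stop, Park Tasting).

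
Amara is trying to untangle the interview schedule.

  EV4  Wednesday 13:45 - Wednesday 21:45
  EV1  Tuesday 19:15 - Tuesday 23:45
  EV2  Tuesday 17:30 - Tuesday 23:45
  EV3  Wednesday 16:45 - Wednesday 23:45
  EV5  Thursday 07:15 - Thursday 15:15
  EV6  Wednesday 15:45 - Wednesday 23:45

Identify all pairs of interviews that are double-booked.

Two intervals overlap when each starts before the other ends.
Sorted by start: EV2, EV1, EV4, EV6, EV3, EV5.
EV1 starts before EV2 ends → EV2 and EV1 overlap.
EV4 starts after EV2 ends — done with EV2.
EV4 starts after EV1 ends — done with EV1.
EV6 starts before EV4 ends → EV4 and EV6 overlap.
EV3 starts before EV4 ends → EV4 and EV3 overlap.
EV5 starts after EV4 ends.
EV3 starts before EV6 ends → EV6 and EV3 overlap.
EV5 starts after EV6 ends.
EV5 starts after EV3 ends.

EV1 & EV2, EV3 & EV4, EV3 & EV6, EV4 & EV6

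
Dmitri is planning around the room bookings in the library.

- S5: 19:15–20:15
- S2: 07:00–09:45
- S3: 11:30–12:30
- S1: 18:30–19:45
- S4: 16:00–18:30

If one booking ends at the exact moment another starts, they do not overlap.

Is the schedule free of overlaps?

No

Sorted by start: S2, S3, S4, S1, S5.
S3 starts after S2 ends, so nothing later overlaps S2 either.
S4 starts after S3 ends, so nothing later overlaps S3 either.
S1 starts exactly when S4 ends (back-to-back, no overlap), so nothing later overlaps S4 either.
S5 starts before S1 ends → S1 and S5 overlap.
That's a conflict, so the schedule is not conflict-free.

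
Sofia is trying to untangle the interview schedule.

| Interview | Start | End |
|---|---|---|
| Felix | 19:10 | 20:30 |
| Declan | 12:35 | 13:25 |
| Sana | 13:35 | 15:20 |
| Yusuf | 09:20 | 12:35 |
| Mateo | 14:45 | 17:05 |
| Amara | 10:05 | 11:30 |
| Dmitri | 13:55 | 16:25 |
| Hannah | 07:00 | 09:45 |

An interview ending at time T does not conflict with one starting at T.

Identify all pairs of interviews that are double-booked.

Amara & Yusuf, Dmitri & Mateo, Dmitri & Sana, Hannah & Yusuf, Mateo & Sana

Sorted by start: Hannah, Yusuf, Amara, Declan, Sana, Dmitri, Mateo, Felix.
Yusuf starts before Hannah ends → Hannah and Yusuf overlap.
Amara starts after Hannah ends, so Hannah has no further overlaps.
Amara starts before Yusuf ends → Yusuf and Amara overlap.
Declan starts exactly when Yusuf ends (back-to-back, no overlap), so Yusuf has no further overlaps.
Declan starts after Amara ends, so Amara has no further overlaps.
Sana starts after Declan ends, so Declan has no further overlaps.
Dmitri starts before Sana ends → Sana and Dmitri overlap.
Mateo starts before Sana ends → Sana and Mateo overlap.
Felix starts after Sana ends.
Mateo starts before Dmitri ends → Dmitri and Mateo overlap.
Felix starts after Dmitri ends.
Felix starts after Mateo ends.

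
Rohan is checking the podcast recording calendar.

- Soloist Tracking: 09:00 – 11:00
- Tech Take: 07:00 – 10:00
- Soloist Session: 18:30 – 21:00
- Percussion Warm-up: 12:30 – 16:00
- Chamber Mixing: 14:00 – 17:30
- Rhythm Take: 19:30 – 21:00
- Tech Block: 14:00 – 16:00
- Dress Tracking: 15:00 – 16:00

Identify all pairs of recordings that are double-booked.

Chamber Mixing & Dress Tracking, Chamber Mixing & Percussion Warm-up, Chamber Mixing & Tech Block, Dress Tracking & Percussion Warm-up, Dress Tracking & Tech Block, Percussion Warm-up & Tech Block, Rhythm Take & Soloist Session, Soloist Tracking & Tech Take

Sorted by start: Tech Take, Soloist Tracking, Percussion Warm-up, Tech Block, Chamber Mixing, Dress Tracking, Soloist Session, Rhythm Take.
Soloist Tracking starts before Tech Take ends → Tech Take and Soloist Tracking overlap.
Percussion Warm-up starts after Tech Take ends, so Tech Take has no further overlaps.
Percussion Warm-up starts after Soloist Tracking ends, so Soloist Tracking has no further overlaps.
Tech Block starts before Percussion Warm-up ends → Percussion Warm-up and Tech Block overlap.
Chamber Mixing starts before Percussion Warm-up ends → Percussion Warm-up and Chamber Mixing overlap.
Dress Tracking starts before Percussion Warm-up ends → Percussion Warm-up and Dress Tracking overlap.
Soloist Session starts after Percussion Warm-up ends, so Percussion Warm-up has no further overlaps.
Chamber Mixing starts before Tech Block ends → Tech Block and Chamber Mixing overlap.
Dress Tracking starts before Tech Block ends → Tech Block and Dress Tracking overlap.
Soloist Session starts after Tech Block ends, so Tech Block has no further overlaps.
Dress Tracking starts before Chamber Mixing ends → Chamber Mixing and Dress Tracking overlap.
Soloist Session starts after Chamber Mixing ends, so Chamber Mixing has no further overlaps.
Soloist Session starts after Dress Tracking ends, so Dress Tracking has no further overlaps.
Rhythm Take starts before Soloist Session ends → Soloist Session and Rhythm Take overlap.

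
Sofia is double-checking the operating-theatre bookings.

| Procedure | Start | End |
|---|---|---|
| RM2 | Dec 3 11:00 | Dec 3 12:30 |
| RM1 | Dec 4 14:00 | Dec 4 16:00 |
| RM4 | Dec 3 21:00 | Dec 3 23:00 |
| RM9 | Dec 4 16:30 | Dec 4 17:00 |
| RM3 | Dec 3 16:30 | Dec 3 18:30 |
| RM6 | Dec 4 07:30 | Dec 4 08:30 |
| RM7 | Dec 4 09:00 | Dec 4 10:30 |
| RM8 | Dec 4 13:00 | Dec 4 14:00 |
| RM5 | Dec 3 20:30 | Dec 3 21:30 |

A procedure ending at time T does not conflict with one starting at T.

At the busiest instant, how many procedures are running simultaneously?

Walk through starts and ends in time order (an end at T is processed before a start at T):
Dec 3 11:00 start RM2 → 1
Dec 3 12:30 end RM2 → 0
Dec 3 16:30 start RM3 → 1
Dec 3 18:30 end RM3 → 0
Dec 3 20:30 start RM5 → 1
Dec 3 21:00 start RM4 → 2
Dec 3 21:30 end RM5 → 1
Dec 3 23:00 end RM4 → 0
Dec 4 07:30 start RM6 → 1
Dec 4 08:30 end RM6 → 0
Dec 4 09:00 start RM7 → 1
Dec 4 10:30 end RM7 → 0
Dec 4 13:00 start RM8 → 1
Dec 4 14:00 end RM8 → 0
Dec 4 14:00 start RM1 → 1
Dec 4 16:00 end RM1 → 0
Dec 4 16:30 start RM9 → 1
Dec 4 17:00 end RM9 → 0
Peak is 2, at Dec 3 21:00 (RM4, RM5).

2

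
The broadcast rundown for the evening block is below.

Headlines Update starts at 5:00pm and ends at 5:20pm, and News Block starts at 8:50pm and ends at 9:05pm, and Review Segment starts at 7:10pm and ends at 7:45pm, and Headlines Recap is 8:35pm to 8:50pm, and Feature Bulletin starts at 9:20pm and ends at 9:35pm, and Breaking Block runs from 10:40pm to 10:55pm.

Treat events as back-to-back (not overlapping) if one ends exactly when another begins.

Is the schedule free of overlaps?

Check each pair: they overlap iff neither finishes before the other starts.
Sorted by start: Headlines Update, Review Segment, Headlines Recap, News Block, Feature Bulletin, Breaking Block.
Review Segment starts after Headlines Update ends, so Headlines Update has no further overlaps.
Headlines Recap starts after Review Segment ends, so Review Segment has no further overlaps.
News Block starts exactly when Headlines Recap ends (back-to-back, no overlap), so Headlines Recap has no further overlaps.
Feature Bulletin starts after News Block ends, so News Block has no further overlaps.
Breaking Block starts after Feature Bulletin ends.
Every pair is clear; the schedule has no overlaps.

Yes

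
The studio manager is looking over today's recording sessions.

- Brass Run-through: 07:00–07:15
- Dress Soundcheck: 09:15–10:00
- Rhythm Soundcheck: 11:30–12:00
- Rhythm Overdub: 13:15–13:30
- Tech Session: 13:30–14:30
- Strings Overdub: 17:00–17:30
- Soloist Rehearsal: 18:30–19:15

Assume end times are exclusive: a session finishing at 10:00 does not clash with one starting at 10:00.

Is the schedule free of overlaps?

Sorted by start: Brass Run-through, Dress Soundcheck, Rhythm Soundcheck, Rhythm Overdub, Tech Session, Strings Overdub, Soloist Rehearsal.
Dress Soundcheck starts after Brass Run-through ends — done with Brass Run-through.
Rhythm Soundcheck starts after Dress Soundcheck ends — done with Dress Soundcheck.
Rhythm Overdub starts after Rhythm Soundcheck ends — done with Rhythm Soundcheck.
Tech Session starts exactly when Rhythm Overdub ends (back-to-back, no overlap) — done with Rhythm Overdub.
Strings Overdub starts after Tech Session ends — done with Tech Session.
Soloist Rehearsal starts after Strings Overdub ends.
Every pair is clear; the schedule has no overlaps.

Yes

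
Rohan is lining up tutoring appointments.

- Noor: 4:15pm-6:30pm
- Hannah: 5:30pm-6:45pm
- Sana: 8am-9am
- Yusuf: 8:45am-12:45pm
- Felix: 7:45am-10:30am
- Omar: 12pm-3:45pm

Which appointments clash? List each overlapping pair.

Sorted by start: Felix, Sana, Yusuf, Omar, Noor, Hannah.
Sana starts before Felix ends → Felix and Sana overlap.
Yusuf starts before Felix ends → Felix and Yusuf overlap.
Omar starts after Felix ends — done with Felix.
Yusuf starts before Sana ends → Sana and Yusuf overlap.
Omar starts after Sana ends — done with Sana.
Omar starts before Yusuf ends → Yusuf and Omar overlap.
Noor starts after Yusuf ends — done with Yusuf.
Noor starts after Omar ends — done with Omar.
Hannah starts before Noor ends → Noor and Hannah overlap.

Felix & Sana, Felix & Yusuf, Hannah & Noor, Omar & Yusuf, Sana & Yusuf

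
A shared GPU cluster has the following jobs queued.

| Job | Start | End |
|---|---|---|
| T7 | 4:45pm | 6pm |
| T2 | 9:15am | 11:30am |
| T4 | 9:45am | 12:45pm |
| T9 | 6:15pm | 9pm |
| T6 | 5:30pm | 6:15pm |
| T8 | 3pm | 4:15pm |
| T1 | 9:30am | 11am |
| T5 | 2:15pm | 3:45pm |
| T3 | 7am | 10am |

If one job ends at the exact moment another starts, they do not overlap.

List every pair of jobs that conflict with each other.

Sorted by start: T3, T2, T1, T4, T5, T8, T7, T6, T9.
T2 starts before T3 ends → T3 and T2 overlap.
T1 starts before T3 ends → T3 and T1 overlap.
T4 starts before T3 ends → T3 and T4 overlap.
T5 starts after T3 ends; T3 is clear from here.
T1 starts before T2 ends → T2 and T1 overlap.
T4 starts before T2 ends → T2 and T4 overlap.
T5 starts after T2 ends; T2 is clear from here.
T4 starts before T1 ends → T1 and T4 overlap.
T5 starts after T1 ends; T1 is clear from here.
T5 starts after T4 ends; T4 is clear from here.
T8 starts before T5 ends → T5 and T8 overlap.
T7 starts after T5 ends; T5 is clear from here.
T7 starts after T8 ends; T8 is clear from here.
T6 starts before T7 ends → T7 and T6 overlap.
T9 starts after T7 ends.
T9 starts exactly when T6 ends (back-to-back, no overlap).

T1 & T2, T1 & T3, T1 & T4, T2 & T3, T2 & T4, T3 & T4, T5 & T8, T6 & T7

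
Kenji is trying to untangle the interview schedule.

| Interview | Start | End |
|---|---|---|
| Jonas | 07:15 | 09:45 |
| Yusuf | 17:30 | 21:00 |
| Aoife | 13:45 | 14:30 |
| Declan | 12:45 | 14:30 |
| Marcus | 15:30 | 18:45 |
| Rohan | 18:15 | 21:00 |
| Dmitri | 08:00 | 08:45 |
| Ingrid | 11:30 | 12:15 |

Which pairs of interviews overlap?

Aoife & Declan, Dmitri & Jonas, Marcus & Rohan, Marcus & Yusuf, Rohan & Yusuf

Sorted by start: Jonas, Dmitri, Ingrid, Declan, Aoife, Marcus, Yusuf, Rohan.
Dmitri starts before Jonas ends → Jonas and Dmitri overlap.
Ingrid starts after Jonas ends — done with Jonas.
Ingrid starts after Dmitri ends — done with Dmitri.
Declan starts after Ingrid ends — done with Ingrid.
Aoife starts before Declan ends → Declan and Aoife overlap.
Marcus starts after Declan ends — done with Declan.
Marcus starts after Aoife ends — done with Aoife.
Yusuf starts before Marcus ends → Marcus and Yusuf overlap.
Rohan starts before Marcus ends → Marcus and Rohan overlap.
Rohan starts before Yusuf ends → Yusuf and Rohan overlap.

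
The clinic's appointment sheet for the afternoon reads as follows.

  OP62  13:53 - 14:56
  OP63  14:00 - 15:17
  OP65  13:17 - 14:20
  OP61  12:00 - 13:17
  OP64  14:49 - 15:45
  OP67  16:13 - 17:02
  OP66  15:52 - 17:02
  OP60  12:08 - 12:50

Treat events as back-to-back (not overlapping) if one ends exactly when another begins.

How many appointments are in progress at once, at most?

3

Walk through starts and ends in time order (an end at T is processed before a start at T):
12:00 start OP61 → 1
12:08 start OP60 → 2
12:50 end OP60 → 1
13:17 end OP61 → 0
13:17 start OP65 → 1
13:53 start OP62 → 2
14:00 start OP63 → 3
14:20 end OP65 → 2
14:49 start OP64 → 3
14:56 end OP62 → 2
15:17 end OP63 → 1
15:45 end OP64 → 0
15:52 start OP66 → 1
16:13 start OP67 → 2
17:02 end OP66 → 1
17:02 end OP67 → 0
Peak is 3, at 14:00 (OP62, OP63, OP65).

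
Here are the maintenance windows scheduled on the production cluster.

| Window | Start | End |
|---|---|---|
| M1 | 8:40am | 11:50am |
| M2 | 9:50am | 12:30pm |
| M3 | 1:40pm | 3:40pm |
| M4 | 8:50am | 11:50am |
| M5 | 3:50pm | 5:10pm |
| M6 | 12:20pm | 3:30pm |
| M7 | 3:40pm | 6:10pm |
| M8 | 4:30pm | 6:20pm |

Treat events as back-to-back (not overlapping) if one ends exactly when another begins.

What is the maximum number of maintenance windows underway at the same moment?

Sweep the timeline, counting +1 at each start and −1 at each end (ends before starts at a tie):
8:40am start M1 → 1
8:50am start M4 → 2
9:50am start M2 → 3
11:50am end M1 → 2
11:50am end M4 → 1
12:20pm start M6 → 2
12:30pm end M2 → 1
1:40pm start M3 → 2
3:30pm end M6 → 1
3:40pm end M3 → 0
3:40pm start M7 → 1
3:50pm start M5 → 2
4:30pm start M8 → 3
5:10pm end M5 → 2
6:10pm end M7 → 1
6:20pm end M8 → 0
Peak is 3, at 9:50am (M1, M2, M4).

3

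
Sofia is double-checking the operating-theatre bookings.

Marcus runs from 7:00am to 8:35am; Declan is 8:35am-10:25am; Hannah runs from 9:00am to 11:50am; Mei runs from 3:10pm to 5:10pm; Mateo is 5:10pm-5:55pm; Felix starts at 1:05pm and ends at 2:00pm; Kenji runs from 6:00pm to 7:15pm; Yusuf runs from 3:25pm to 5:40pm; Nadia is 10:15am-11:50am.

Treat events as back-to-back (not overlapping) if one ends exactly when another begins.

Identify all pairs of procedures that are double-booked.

Sorted by start: Marcus, Declan, Hannah, Nadia, Felix, Mei, Yusuf, Mateo, Kenji.
Declan starts exactly when Marcus ends (back-to-back, no overlap) — done with Marcus.
Hannah starts before Declan ends → Declan and Hannah overlap.
Nadia starts before Declan ends → Declan and Nadia overlap.
Felix starts after Declan ends — done with Declan.
Nadia starts before Hannah ends → Hannah and Nadia overlap.
Felix starts after Hannah ends — done with Hannah.
Felix starts after Nadia ends — done with Nadia.
Mei starts after Felix ends — done with Felix.
Yusuf starts before Mei ends → Mei and Yusuf overlap.
Mateo starts exactly when Mei ends (back-to-back, no overlap) — done with Mei.
Mateo starts before Yusuf ends → Yusuf and Mateo overlap.
Kenji starts after Yusuf ends.
Kenji starts after Mateo ends.

Declan & Hannah, Declan & Nadia, Hannah & Nadia, Mateo & Yusuf, Mei & Yusuf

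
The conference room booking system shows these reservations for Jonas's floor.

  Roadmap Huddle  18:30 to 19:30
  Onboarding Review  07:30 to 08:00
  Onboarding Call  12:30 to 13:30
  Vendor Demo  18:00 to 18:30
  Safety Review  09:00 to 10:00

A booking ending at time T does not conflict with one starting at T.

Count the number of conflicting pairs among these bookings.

Check each pair: they overlap iff neither finishes before the other starts.
Sorted by start: Onboarding Review, Safety Review, Onboarding Call, Vendor Demo, Roadmap Huddle.
Safety Review starts after Onboarding Review ends; Onboarding Review is clear from here.
Onboarding Call starts after Safety Review ends; Safety Review is clear from here.
Vendor Demo starts after Onboarding Call ends; Onboarding Call is clear from here.
Roadmap Huddle starts exactly when Vendor Demo ends (back-to-back, no overlap).
No pair overlaps.

0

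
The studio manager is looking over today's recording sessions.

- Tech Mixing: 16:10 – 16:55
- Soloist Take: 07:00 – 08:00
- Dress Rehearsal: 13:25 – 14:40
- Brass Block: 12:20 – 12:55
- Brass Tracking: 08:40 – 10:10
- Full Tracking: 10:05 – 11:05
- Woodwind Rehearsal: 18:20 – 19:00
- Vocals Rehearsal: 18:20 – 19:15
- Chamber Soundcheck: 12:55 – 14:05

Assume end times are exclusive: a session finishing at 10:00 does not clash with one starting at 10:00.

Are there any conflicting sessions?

Check each pair: they overlap iff neither finishes before the other starts.
Sorted by start: Soloist Take, Brass Tracking, Full Tracking, Brass Block, Chamber Soundcheck, Dress Rehearsal, Tech Mixing, Woodwind Rehearsal, Vocals Rehearsal.
Brass Tracking starts after Soloist Take ends — done with Soloist Take.
Full Tracking starts before Brass Tracking ends → Brass Tracking and Full Tracking overlap.
That's a conflict, so the schedule is not conflict-free.

Yes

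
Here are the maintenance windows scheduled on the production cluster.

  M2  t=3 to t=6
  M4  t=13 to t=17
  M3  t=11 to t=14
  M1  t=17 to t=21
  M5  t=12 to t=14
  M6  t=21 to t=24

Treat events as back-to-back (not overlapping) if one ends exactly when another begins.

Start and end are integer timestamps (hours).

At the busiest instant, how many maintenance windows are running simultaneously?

Sweep the timeline, counting +1 at each start and −1 at each end (ends before starts at a tie):
t=3 start M2 → 1
t=6 end M2 → 0
t=11 start M3 → 1
t=12 start M5 → 2
t=13 start M4 → 3
t=14 end M3 → 2
t=14 end M5 → 1
t=17 end M4 → 0
t=17 start M1 → 1
t=21 end M1 → 0
t=21 start M6 → 1
t=24 end M6 → 0
Peak is 3, at t=13 (M3, M4, M5).

3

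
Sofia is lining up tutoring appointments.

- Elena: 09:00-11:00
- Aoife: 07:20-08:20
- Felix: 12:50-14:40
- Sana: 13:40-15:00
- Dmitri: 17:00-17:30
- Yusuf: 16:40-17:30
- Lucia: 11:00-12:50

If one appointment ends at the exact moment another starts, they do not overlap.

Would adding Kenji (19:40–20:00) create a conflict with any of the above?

Aoife: ends 08:20 at or before Kenji starts 19:40 → clear.
Elena: ends 11:00 at or before Kenji starts 19:40 → clear.
Lucia: ends 12:50 at or before Kenji starts 19:40 → clear.
Felix: ends 14:40 at or before Kenji starts 19:40 → clear.
Sana: ends 15:00 at or before Kenji starts 19:40 → clear.
Yusuf: ends 17:30 at or before Kenji starts 19:40 → clear.
Dmitri: ends 17:30 at or before Kenji starts 19:40 → clear.

No — it doesn't clash with anything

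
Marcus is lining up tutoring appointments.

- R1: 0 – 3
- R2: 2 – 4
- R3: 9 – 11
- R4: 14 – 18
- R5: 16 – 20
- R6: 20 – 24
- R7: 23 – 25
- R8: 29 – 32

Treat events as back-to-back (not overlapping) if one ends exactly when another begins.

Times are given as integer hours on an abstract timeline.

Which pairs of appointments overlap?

R1 & R2, R4 & R5, R6 & R7

Sorted by start: R1, R2, R3, R4, R5, R6, R7, R8.
R2 starts before R1 ends → R1 and R2 overlap.
R3 starts after R1 ends, so nothing later overlaps R1 either.
R3 starts after R2 ends, so nothing later overlaps R2 either.
R4 starts after R3 ends, so nothing later overlaps R3 either.
R5 starts before R4 ends → R4 and R5 overlap.
R6 starts after R4 ends, so nothing later overlaps R4 either.
R6 starts exactly when R5 ends (back-to-back, no overlap), so nothing later overlaps R5 either.
R7 starts before R6 ends → R6 and R7 overlap.
R8 starts after R6 ends.
R8 starts after R7 ends.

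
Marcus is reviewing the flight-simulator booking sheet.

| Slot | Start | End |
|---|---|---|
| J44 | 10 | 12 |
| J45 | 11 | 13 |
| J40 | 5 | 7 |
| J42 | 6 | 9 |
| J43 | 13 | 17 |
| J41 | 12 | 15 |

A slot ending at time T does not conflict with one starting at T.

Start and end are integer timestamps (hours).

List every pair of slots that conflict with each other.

Sorted by start: J40, J42, J44, J45, J41, J43.
J42 starts before J40 ends → J40 and J42 overlap.
J44 starts after J40 ends; J40 is clear from here.
J44 starts after J42 ends; J42 is clear from here.
J45 starts before J44 ends → J44 and J45 overlap.
J41 starts exactly when J44 ends (back-to-back, no overlap); J44 is clear from here.
J41 starts before J45 ends → J45 and J41 overlap.
J43 starts exactly when J45 ends (back-to-back, no overlap).
J43 starts before J41 ends → J41 and J43 overlap.

J40 & J42, J41 & J43, J41 & J45, J44 & J45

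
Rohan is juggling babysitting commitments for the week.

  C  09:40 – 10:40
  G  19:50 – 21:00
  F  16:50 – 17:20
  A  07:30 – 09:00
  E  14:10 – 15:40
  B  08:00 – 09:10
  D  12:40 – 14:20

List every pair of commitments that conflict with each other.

Two intervals overlap when each starts before the other ends.
Sorted by start: A, B, C, D, E, F, G.
B starts before A ends → A and B overlap.
C starts after A ends; A is clear from here.
C starts after B ends; B is clear from here.
D starts after C ends; C is clear from here.
E starts before D ends → D and E overlap.
F starts after D ends; D is clear from here.
F starts after E ends; E is clear from here.
G starts after F ends.

A & B, D & E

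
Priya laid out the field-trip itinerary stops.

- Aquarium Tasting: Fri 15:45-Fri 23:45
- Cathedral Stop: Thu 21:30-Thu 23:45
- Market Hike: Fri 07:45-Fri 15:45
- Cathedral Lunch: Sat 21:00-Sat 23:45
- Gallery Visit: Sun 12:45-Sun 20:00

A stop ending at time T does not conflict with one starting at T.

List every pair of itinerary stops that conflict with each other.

no conflicts

Two intervals overlap when each starts before the other ends.
Sorted by start: Cathedral Stop, Market Hike, Aquarium Tasting, Cathedral Lunch, Gallery Visit.
Market Hike starts after Cathedral Stop ends — done with Cathedral Stop.
Aquarium Tasting starts exactly when Market Hike ends (back-to-back, no overlap) — done with Market Hike.
Cathedral Lunch starts after Aquarium Tasting ends — done with Aquarium Tasting.
Gallery Visit starts after Cathedral Lunch ends.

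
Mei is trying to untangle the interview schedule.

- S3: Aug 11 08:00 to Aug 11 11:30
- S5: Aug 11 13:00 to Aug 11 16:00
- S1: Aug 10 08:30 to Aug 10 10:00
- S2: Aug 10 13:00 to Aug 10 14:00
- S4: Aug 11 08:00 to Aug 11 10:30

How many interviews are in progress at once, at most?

Walk through starts and ends in time order (an end at T is processed before a start at T):
Aug 10 08:30 start S1 → 1
Aug 10 10:00 end S1 → 0
Aug 10 13:00 start S2 → 1
Aug 10 14:00 end S2 → 0
Aug 11 08:00 start S3 → 1
Aug 11 08:00 start S4 → 2
Aug 11 10:30 end S4 → 1
Aug 11 11:30 end S3 → 0
Aug 11 13:00 start S5 → 1
Aug 11 16:00 end S5 → 0
Peak is 2, at Aug 11 08:00 (S3, S4).

2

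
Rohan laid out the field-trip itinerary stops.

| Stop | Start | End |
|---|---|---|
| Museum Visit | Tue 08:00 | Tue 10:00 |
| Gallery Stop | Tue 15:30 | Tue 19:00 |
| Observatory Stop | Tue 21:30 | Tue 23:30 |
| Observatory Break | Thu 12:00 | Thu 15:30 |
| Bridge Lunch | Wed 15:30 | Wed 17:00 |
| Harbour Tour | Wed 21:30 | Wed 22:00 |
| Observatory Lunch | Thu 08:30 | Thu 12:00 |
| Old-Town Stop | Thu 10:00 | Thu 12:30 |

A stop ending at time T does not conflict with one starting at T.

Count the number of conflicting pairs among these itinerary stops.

2

Sorted by start: Museum Visit, Gallery Stop, Observatory Stop, Bridge Lunch, Harbour Tour, Observatory Lunch, Old-Town Stop, Observatory Break.
Gallery Stop starts after Museum Visit ends — done with Museum Visit.
Observatory Stop starts after Gallery Stop ends — done with Gallery Stop.
Bridge Lunch starts after Observatory Stop ends — done with Observatory Stop.
Harbour Tour starts after Bridge Lunch ends — done with Bridge Lunch.
Observatory Lunch starts after Harbour Tour ends — done with Harbour Tour.
Old-Town Stop starts before Observatory Lunch ends → Observatory Lunch and Old-Town Stop overlap.
Observatory Break starts exactly when Observatory Lunch ends (back-to-back, no overlap).
Observatory Break starts before Old-Town Stop ends → Old-Town Stop and Observatory Break overlap.
Overlapping pairs: Observatory Break & Old-Town Stop, Observatory Lunch & Old-Town Stop — 2 in total.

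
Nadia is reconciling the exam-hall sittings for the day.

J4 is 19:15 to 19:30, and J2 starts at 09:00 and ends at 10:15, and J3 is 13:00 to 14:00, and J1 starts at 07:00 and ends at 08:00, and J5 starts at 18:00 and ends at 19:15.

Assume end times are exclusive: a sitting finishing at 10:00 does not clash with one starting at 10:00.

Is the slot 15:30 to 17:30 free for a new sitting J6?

Yes — the slot is free

J1: ends 08:00 at or before J6 starts 15:30 → clear.
J2: ends 10:15 at or before J6 starts 15:30 → clear.
J3: ends 14:00 at or before J6 starts 15:30 → clear.
J5: starts 18:00 at or after J6 ends 17:30 → clear.
J4: starts 19:15 at or after J6 ends 17:30 → clear.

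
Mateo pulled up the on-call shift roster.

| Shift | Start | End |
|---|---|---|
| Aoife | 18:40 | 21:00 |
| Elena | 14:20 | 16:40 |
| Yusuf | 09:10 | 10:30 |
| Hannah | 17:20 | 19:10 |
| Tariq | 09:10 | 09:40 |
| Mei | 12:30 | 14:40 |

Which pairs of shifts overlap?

Sorted by start: Yusuf, Tariq, Mei, Elena, Hannah, Aoife.
Tariq starts before Yusuf ends → Yusuf and Tariq overlap.
Mei starts after Yusuf ends; Yusuf is clear from here.
Mei starts after Tariq ends; Tariq is clear from here.
Elena starts before Mei ends → Mei and Elena overlap.
Hannah starts after Mei ends; Mei is clear from here.
Hannah starts after Elena ends; Elena is clear from here.
Aoife starts before Hannah ends → Hannah and Aoife overlap.

Aoife & Hannah, Elena & Mei, Tariq & Yusuf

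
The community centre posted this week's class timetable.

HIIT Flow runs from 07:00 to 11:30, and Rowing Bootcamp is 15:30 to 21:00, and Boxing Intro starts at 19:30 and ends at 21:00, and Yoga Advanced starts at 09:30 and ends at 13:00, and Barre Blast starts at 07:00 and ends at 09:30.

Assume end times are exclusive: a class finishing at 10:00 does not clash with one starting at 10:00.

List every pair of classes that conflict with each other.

Sorted by start: HIIT Flow, Barre Blast, Yoga Advanced, Rowing Bootcamp, Boxing Intro.
Barre Blast starts before HIIT Flow ends → HIIT Flow and Barre Blast overlap.
Yoga Advanced starts before HIIT Flow ends → HIIT Flow and Yoga Advanced overlap.
Rowing Bootcamp starts after HIIT Flow ends — done with HIIT Flow.
Yoga Advanced starts exactly when Barre Blast ends (back-to-back, no overlap) — done with Barre Blast.
Rowing Bootcamp starts after Yoga Advanced ends — done with Yoga Advanced.
Boxing Intro starts before Rowing Bootcamp ends → Rowing Bootcamp and Boxing Intro overlap.

Barre Blast & HIIT Flow, Boxing Intro & Rowing Bootcamp, HIIT Flow & Yoga Advanced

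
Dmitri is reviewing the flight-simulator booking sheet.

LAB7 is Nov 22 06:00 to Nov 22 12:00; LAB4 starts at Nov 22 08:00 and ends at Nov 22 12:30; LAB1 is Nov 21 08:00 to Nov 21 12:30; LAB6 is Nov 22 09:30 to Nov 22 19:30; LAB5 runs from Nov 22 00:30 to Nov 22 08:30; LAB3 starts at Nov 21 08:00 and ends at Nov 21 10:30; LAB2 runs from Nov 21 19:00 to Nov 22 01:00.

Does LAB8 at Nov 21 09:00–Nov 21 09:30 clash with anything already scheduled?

Yes — it overlaps LAB1, LAB3

LAB1: starts Nov 21 08:00 before LAB8 ends Nov 21 09:30, and ends Nov 21 12:30 after LAB8 starts Nov 21 09:00 → overlap.
LAB3: starts Nov 21 08:00 before LAB8 ends Nov 21 09:30, and ends Nov 21 10:30 after LAB8 starts Nov 21 09:00 → overlap.
LAB2: starts Nov 21 19:00 at or after LAB8 ends Nov 21 09:30 → clear.
LAB5: starts Nov 22 00:30 at or after LAB8 ends Nov 21 09:30 → clear.
LAB7: starts Nov 22 06:00 at or after LAB8 ends Nov 21 09:30 → clear.
LAB4: starts Nov 22 08:00 at or after LAB8 ends Nov 21 09:30 → clear.
LAB6: starts Nov 22 09:30 at or after LAB8 ends Nov 21 09:30 → clear.
LAB8 overlaps LAB1, LAB3.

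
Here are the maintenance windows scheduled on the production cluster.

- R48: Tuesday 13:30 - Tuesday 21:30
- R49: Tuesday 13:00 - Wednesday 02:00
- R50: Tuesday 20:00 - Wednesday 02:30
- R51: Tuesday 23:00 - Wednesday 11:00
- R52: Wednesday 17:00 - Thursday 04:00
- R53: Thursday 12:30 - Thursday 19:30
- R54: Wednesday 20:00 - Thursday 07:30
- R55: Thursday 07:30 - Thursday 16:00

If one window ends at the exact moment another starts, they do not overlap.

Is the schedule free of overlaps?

No

Check each pair: they overlap iff neither finishes before the other starts.
Sorted by start: R49, R48, R50, R51, R52, R54, R55, R53.
R48 starts before R49 ends → R49 and R48 overlap.
That's a conflict, so the schedule is not conflict-free.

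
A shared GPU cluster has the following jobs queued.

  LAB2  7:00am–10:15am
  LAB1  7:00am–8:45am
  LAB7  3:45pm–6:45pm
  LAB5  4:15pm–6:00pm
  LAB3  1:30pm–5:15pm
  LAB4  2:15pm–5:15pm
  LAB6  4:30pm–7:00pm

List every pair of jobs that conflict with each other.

LAB1 & LAB2, LAB3 & LAB4, LAB3 & LAB5, LAB3 & LAB6, LAB3 & LAB7, LAB4 & LAB5, LAB4 & LAB6, LAB4 & LAB7, LAB5 & LAB6, LAB5 & LAB7, LAB6 & LAB7

Check each pair: they overlap iff neither finishes before the other starts.
Sorted by start: LAB1, LAB2, LAB3, LAB4, LAB7, LAB5, LAB6.
LAB2 starts before LAB1 ends → LAB1 and LAB2 overlap.
LAB3 starts after LAB1 ends; LAB1 is clear from here.
LAB3 starts after LAB2 ends; LAB2 is clear from here.
LAB4 starts before LAB3 ends → LAB3 and LAB4 overlap.
LAB7 starts before LAB3 ends → LAB3 and LAB7 overlap.
LAB5 starts before LAB3 ends → LAB3 and LAB5 overlap.
LAB6 starts before LAB3 ends → LAB3 and LAB6 overlap.
LAB7 starts before LAB4 ends → LAB4 and LAB7 overlap.
LAB5 starts before LAB4 ends → LAB4 and LAB5 overlap.
LAB6 starts before LAB4 ends → LAB4 and LAB6 overlap.
LAB5 starts before LAB7 ends → LAB7 and LAB5 overlap.
LAB6 starts before LAB7 ends → LAB7 and LAB6 overlap.
LAB6 starts before LAB5 ends → LAB5 and LAB6 overlap.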